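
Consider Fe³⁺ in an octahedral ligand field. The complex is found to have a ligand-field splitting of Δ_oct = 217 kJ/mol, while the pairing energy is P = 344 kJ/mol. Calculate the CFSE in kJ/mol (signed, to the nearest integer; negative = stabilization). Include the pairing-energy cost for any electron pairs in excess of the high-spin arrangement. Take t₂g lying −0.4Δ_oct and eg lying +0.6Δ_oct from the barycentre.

Fe sits in group 8; removing 3 electrons leaves Fe³⁺ with 8 − 3 = 5 d electrons.
With Δ_oct < P the complex is high-spin.
Filling d⁵ accordingly: t₂g³ eg².
Orbital CFSE = 0.0Δ_oct = 0.0 × 217 = 0 kJ/mol.
High-spin has no excess pairs, so no pairing correction applies.

0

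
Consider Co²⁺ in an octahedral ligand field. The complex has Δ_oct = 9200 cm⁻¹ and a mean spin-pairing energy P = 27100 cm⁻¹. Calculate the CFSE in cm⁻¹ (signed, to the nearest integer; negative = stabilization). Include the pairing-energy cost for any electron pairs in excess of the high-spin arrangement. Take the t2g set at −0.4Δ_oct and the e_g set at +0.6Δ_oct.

-7360

Group 9 minus oxidation state +2 gives a d⁷ configuration for Co²⁺.
Since Δ_oct = 9200 cm⁻¹ < P = 27100 cm⁻¹, the complex adopts the high-spin configuration.
Configuration: t2g^5 e_g^2.
Orbital CFSE = -0.8Δ_oct = -0.8 × 9200 = -7360 cm⁻¹.
High-spin has no excess pairs, so no pairing correction applies.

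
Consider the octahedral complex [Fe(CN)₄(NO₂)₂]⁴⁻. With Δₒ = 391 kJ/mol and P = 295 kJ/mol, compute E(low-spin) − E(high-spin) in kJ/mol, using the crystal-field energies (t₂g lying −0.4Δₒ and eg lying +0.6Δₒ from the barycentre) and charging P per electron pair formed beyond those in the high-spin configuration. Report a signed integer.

Ligand charges: 4×(-1) from CN⁻ and 2×(-1) from NO₂⁻ sum to -6; with overall charge -4, Fe is +2.
Fe is in group 8, so Fe²⁺ is d⁶ (8 − 2 = 6).
High-spin: t₂g⁴ eg², CFSE = -0.4Δₒ = -156 kJ/mol.
Low-spin: t₂g⁶ eg⁰, orbital CFSE = -2.4Δₒ = -938 kJ/mol; plus 2 excess pairs × P = +590 kJ/mol; total -348 kJ/mol.
Thus E(LS) − E(HS) = -192 kJ/mol.

-192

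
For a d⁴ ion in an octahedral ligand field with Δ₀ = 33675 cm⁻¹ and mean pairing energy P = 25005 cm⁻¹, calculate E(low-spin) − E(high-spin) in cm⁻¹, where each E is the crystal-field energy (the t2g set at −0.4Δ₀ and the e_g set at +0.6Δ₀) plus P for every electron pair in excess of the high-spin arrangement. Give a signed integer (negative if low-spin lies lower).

-8670

High-spin: t2g^3 e_g^1, CFSE = -0.6Δ₀ = -20205 cm⁻¹.
For low-spin the configuration is t2g^4 e_g^0: orbital energy -1.6 × 33675 = -53880 cm⁻¹, and 1 additional pair relative to high-spin adds 25005 cm⁻¹, giving -28875 cm⁻¹.
Thus E(LS) − E(HS) = -8670 cm⁻¹.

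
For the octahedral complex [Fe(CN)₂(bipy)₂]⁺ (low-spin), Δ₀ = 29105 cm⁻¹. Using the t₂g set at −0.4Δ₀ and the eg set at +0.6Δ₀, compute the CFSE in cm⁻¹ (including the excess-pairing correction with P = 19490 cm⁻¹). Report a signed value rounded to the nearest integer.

Ligand charges: 2×(-1) from CN⁻ and 2×(+0) from bipy sum to -2; with overall charge +1, Fe is +3.
Group 8 minus oxidation state +3 gives a d⁵ configuration for Fe³⁺.
The d⁵ electrons fill as t₂g⁵ eg⁰.
Orbital CFSE = 5(-0.4) + 0(0.6) = -2.0Δ₀ = -2.0 × 29105 = -58210 cm⁻¹.
Pairing penalty: 2 pairs vs 0 in the high-spin reference → 2 extra × P = 38980 cm⁻¹.
Combining: -58210 + 38980 = -19230 cm⁻¹.

-19230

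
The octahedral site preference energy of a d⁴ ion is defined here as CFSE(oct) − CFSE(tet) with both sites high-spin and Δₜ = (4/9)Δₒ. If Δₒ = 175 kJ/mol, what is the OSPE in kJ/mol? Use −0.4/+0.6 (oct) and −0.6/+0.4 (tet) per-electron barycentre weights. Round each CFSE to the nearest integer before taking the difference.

In an octahedral site d⁴ (HS) is t2g^3 e_g^1, giving CFSE(oct) = -0.6Δₒ = -105 kJ/mol.
Tetrahedral: e^2 t2^2, CFSE = 2(−0.6) + 2(+0.4) = -0.4Δₜ = -0.4 × (4/9) × 175 = -31 kJ/mol.
OSPE = CFSE(oct) − CFSE(tet) = -105 − (-31) = -74 kJ/mol.

-74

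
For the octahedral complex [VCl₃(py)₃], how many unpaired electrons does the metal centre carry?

2

Ligand charges: 3×(-1) from Cl⁻ and 3×(+0) from py sum to -3; with overall charge +0, V is +3.
Group 5 minus oxidation state +3 gives a d² configuration for V³⁺.
Configuration: t2g^2 e_g^0, giving 2 unpaired electrons.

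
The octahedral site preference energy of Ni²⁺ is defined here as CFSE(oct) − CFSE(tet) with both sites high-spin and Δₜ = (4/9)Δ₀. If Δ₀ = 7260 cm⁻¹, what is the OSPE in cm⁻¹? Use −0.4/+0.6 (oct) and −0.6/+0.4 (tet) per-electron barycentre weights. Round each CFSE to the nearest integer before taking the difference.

-6131

Ni²⁺: group 10, so d-count = 10 − 2 = 8.
In an octahedral site d⁸ (HS) is t₂g⁶ eg², giving CFSE(oct) = -1.2Δ₀ = -8712 cm⁻¹.
Tetrahedral e⁴ t₂⁴ gives -0.8Δₜ = -0.8 × (4/9) × 7260 = -2581 cm⁻¹.
OSPE = -8712 − (-2581) = -6131 cm⁻¹.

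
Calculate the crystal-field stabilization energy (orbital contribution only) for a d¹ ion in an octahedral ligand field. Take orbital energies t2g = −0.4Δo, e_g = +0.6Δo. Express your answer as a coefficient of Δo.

For octahedral d¹ the high- and low-spin configurations coincide.
Configuration: t2g^1 e_g^0.
CFSE = 1(-0.4Δo) + 0(0.6Δo) = -0.4Δo + 0.0Δo = -0.4Δo.

-0.4 Δo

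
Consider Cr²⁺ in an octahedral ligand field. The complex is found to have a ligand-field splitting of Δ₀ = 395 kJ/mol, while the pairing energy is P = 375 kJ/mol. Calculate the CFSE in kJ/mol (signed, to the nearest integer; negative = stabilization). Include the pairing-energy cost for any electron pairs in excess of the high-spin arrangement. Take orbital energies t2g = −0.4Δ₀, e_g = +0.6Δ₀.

-257

Group 6 minus oxidation state +2 gives a d⁴ configuration for Cr²⁺.
Here Δ₀ > P (395 > 375), so the low-spin state is favoured.
Configuration: t2g^4 e_g^0.
Orbital CFSE = -1.6Δ₀ = -1.6 × 395 = -632 kJ/mol.
Excess pairs vs high-spin: 1 − 0 = 1; pairing cost = +375 kJ/mol.
Net CFSE = -632 + 375 = -257 kJ/mol.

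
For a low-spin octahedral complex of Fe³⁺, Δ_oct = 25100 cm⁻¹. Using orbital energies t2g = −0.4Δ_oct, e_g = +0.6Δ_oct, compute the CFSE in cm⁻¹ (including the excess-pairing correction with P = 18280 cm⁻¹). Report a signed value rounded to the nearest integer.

-13640

Group 8 minus oxidation state +3 gives a d⁵ configuration for Fe³⁺.
The d⁵ electrons fill as t2g^5 e_g^0.
Orbital CFSE = 5(-0.4) + 0(0.6) = -2.0Δ_oct = -2.0 × 25100 = -50200 cm⁻¹.
High-spin d⁵ would be t2g^3 e_g^2 with 0 pairs; low-spin has 2, so 2 excess pairs cost +2P = +36560 cm⁻¹.
Combining: -50200 + 36560 = -13640 cm⁻¹.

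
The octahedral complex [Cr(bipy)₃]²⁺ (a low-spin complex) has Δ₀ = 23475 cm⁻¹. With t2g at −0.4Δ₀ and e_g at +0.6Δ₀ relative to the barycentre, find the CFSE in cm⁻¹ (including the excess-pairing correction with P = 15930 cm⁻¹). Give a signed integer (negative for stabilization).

bipy is neutral, so the +2 overall charge sits on Cr: oxidation state +2.
Cr²⁺: group 6, so d-count = 6 − 2 = 4.
Electron filling gives t2g^4 e_g^0.
The orbital stabilization is -1.6Δ₀ = -1.6 × 23475 = -37560 cm⁻¹.
Pairing penalty: 1 pair vs 0 in the high-spin reference → 1 extra × P = 15930 cm⁻¹.
Net CFSE = -37560 + 15930 = -21630 cm⁻¹.

-21630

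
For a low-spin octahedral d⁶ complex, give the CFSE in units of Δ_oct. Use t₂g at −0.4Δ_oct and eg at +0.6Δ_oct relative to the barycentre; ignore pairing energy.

-2.4 Δ_oct

Configuration: t₂g⁶ eg⁰.
CFSE = 6(-0.4Δ_oct) + 0(0.6Δ_oct) = -2.4Δ_oct + 0.0Δ_oct = -2.4Δ_oct.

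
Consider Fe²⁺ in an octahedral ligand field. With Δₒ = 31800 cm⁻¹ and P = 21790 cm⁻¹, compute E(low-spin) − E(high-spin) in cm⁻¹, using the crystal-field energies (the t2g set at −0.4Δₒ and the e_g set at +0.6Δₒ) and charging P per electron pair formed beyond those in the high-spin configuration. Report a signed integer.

Group 8 minus oxidation state +2 gives a d⁶ configuration for Fe²⁺.
In the high-spin limit (t2g^4 e_g^2) the orbital term is -0.4Δₒ = -12720 cm⁻¹, with no excess pairing.
Low-spin t2g^6 e_g^0 gives -2.4Δₒ = -76320 cm⁻¹, but forming 2 extra pairs costs 2P = 43580 cm⁻¹, so E(LS) = -76320 + 43580 = -32740 cm⁻¹.
Thus E(LS) − E(HS) = -20020 cm⁻¹.

-20020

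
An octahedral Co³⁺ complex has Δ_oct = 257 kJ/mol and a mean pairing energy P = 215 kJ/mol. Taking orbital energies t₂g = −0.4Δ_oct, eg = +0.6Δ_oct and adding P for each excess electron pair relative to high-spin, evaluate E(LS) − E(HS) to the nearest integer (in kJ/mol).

-84

Group 9 minus oxidation state +3 gives a d⁶ configuration for Co³⁺.
High-spin d⁶ fills as t₂g⁴ eg² with CFSE 4(−0.4) + 2(+0.6) = -0.4Δ_oct = -103 kJ/mol.
Low-spin t₂g⁶ eg⁰ gives -2.4Δ_oct = -617 kJ/mol, but forming 2 extra pairs costs 2P = 430 kJ/mol, so E(LS) = -617 + 430 = -187 kJ/mol.
The difference is -187 − (-103) = -84 kJ/mol, so low-spin lies lower.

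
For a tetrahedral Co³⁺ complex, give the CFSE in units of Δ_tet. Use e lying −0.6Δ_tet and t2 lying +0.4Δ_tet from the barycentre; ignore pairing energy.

-0.6 Δ_tet

Co³⁺: group 9, so d-count = 9 − 3 = 6.
Tetrahedral fields are weak (Δₜ ≈ 4/9 Δₒ), so electrons fill high-spin.
Configuration: e^3 t2^3.
CFSE = 3(-0.6Δ_tet) + 3(0.4Δ_tet) = -1.8Δ_tet + 1.2Δ_tet = -0.6Δ_tet.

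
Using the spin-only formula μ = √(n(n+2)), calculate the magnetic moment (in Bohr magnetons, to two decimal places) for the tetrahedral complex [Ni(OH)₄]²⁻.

2.83 Bohr magnetons

Each OH⁻ contributes -1; 4 × (-1) = -4. With overall charge -2, Ni is in the +2 oxidation state.
Ni²⁺: group 10, so d-count = 10 − 2 = 8.
With tetrahedral geometry the complex is necessarily high-spin.
Configuration: e^4 t2^4 → 2 unpaired electrons.
μ(spin-only) = √[2(2+2)] = √8 ≈ 2.83 Bohr magnetons.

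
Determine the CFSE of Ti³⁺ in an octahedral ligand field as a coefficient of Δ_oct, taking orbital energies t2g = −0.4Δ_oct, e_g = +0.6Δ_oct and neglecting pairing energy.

Ti sits in group 4; removing 3 electrons leaves Ti³⁺ with 4 − 3 = 1 d electrons.
For octahedral d¹ the high- and low-spin configurations coincide.
Configuration: t2g^1 e_g^0.
CFSE = 1(-0.4Δ_oct) + 0(0.6Δ_oct) = -0.4Δ_oct + 0.0Δ_oct = -0.4Δ_oct.

-0.4 Δ_oct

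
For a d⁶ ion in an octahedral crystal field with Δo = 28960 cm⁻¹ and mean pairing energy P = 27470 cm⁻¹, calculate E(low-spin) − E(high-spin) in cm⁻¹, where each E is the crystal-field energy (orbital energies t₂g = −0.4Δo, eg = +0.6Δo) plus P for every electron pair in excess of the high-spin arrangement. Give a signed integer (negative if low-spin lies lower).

In the high-spin limit (t₂g⁴ eg²) the orbital term is -0.4Δo = -11584 cm⁻¹, with no excess pairing.
For low-spin the configuration is t₂g⁶ eg⁰: orbital energy -2.4 × 28960 = -69504 cm⁻¹, and 2 additional pairs relative to high-spin add 54940 cm⁻¹, giving -14564 cm⁻¹.
The difference is -14564 − (-11584) = -2980 cm⁻¹, so low-spin lies lower.

-2980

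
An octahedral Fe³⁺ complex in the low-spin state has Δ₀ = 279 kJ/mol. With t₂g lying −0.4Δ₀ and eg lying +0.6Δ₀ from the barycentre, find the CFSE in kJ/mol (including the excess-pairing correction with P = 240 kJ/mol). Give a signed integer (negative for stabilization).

-78

Fe is in group 8, so Fe³⁺ is d⁵ (8 − 3 = 5).
Electron filling gives t₂g⁵ eg⁰.
Orbital CFSE = 5(-0.4) + 0(0.6) = -2.0Δ₀ = -2.0 × 279 = -558 kJ/mol.
High-spin d⁵ would be t₂g³ eg² with 0 pairs; low-spin has 2, so 2 excess pairs cost +2P = +480 kJ/mol.
Combining: -558 + 480 = -78 kJ/mol.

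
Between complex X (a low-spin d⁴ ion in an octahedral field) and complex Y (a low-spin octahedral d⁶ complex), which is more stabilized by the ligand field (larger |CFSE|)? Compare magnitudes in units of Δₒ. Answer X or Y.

Y

X: t₂g⁴ eg⁰, CFSE = -1.6Δₒ.
Y: t₂g⁶ eg⁰, CFSE = -2.4Δₒ.
So Y has the larger |CFSE|.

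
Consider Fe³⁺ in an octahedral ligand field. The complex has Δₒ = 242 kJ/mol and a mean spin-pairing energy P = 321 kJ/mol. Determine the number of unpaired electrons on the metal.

5

Group 8 minus oxidation state +3 gives a d⁵ configuration for Fe³⁺.
With Δₒ < P the complex is high-spin.
Filling d⁵ accordingly: t2g^3 e_g^2.
Unpaired electrons: 5.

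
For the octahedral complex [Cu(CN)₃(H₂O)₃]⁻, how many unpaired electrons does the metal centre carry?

1

Ligand charges: 3×(-1) from CN⁻ and 3×(+0) from H₂O sum to -3; with overall charge -1, Cu is +2.
Cu²⁺: group 11, so d-count = 11 − 2 = 9.
Configuration: t₂g⁶ eg³, giving 1 unpaired electron.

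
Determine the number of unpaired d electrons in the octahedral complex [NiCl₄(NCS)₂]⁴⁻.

Ligand charges: 4×(-1) from Cl⁻ and 2×(-1) from NCS⁻ sum to -6; with overall charge -4, Ni is +2.
Group 10 minus oxidation state +2 gives a d⁸ configuration for Ni²⁺.
Configuration: t₂g⁶ eg², giving 2 unpaired electrons.

2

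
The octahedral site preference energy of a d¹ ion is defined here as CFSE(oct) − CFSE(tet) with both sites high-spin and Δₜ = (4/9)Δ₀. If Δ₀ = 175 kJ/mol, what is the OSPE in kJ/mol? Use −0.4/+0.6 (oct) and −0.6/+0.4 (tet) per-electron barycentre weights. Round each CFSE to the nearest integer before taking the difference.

Octahedral high-spin t₂g¹ eg⁰: CFSE = -0.4 × 175 = -70 kJ/mol.
Tetrahedral: e¹ t₂⁰, CFSE = 1(−0.6) + 0(+0.4) = -0.6Δₜ = -0.6 × (4/9) × 175 = -47 kJ/mol.
OSPE = CFSE(oct) − CFSE(tet) = -70 − (-47) = -23 kJ/mol.

-23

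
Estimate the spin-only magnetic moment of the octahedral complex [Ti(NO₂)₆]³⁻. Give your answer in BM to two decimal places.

1.73 BM

Each NO₂⁻ contributes -1; 6 × (-1) = -6. With overall charge -3, Ti is in the +3 oxidation state.
Ti sits in group 4; removing 3 electrons leaves Ti³⁺ with 4 − 3 = 1 d electrons.
Configuration: t2g^1 e_g^0 → 1 unpaired electron.
μ(spin-only) = √[1(1+2)] = √3 ≈ 1.73 BM.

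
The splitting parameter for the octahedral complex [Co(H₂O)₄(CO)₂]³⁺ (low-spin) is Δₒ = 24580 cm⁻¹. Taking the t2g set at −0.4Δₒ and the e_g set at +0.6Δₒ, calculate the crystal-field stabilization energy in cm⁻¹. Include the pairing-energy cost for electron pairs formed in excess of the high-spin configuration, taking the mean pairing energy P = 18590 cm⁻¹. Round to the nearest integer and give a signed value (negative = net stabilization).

Ligand charges: 4×(+0) from H₂O and 2×(+0) from CO sum to +0; with overall charge +3, Co is +3.
Co sits in group 9; removing 3 electrons leaves Co³⁺ with 9 − 3 = 6 d electrons.
The d⁶ electrons fill as t2g^6 e_g^0.
Orbital CFSE = 6(-0.4) + 0(0.6) = -2.4Δₒ = -2.4 × 24580 = -58992 cm⁻¹.
Relative to high-spin t2g^4 e_g^2 (1 paired), the low-spin configuration has 2 additional pairs, contributing +2 × 18590 = +37180 cm⁻¹.
Combining: -58992 + 37180 = -21812 cm⁻¹.

-21812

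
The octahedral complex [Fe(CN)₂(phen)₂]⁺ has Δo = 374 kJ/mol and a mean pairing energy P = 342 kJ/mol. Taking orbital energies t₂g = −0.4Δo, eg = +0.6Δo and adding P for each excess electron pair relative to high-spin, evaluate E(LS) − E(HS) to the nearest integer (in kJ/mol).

-64

Ligand charges: 2×(-1) from CN⁻ and 2×(+0) from phen sum to -2; with overall charge +1, Fe is +3.
Fe sits in group 8; removing 3 electrons leaves Fe³⁺ with 8 − 3 = 5 d electrons.
High-spin d⁵ fills as t₂g³ eg² with CFSE 3(−0.4) + 2(+0.6) = 0.0Δo = 0 kJ/mol.
Low-spin t₂g⁵ eg⁰ gives -2.0Δo = -748 kJ/mol, but forming 2 extra pairs costs 2P = 684 kJ/mol, so E(LS) = -748 + 684 = -64 kJ/mol.
E(LS) − E(HS) = -64 − (0) = -64 kJ/mol.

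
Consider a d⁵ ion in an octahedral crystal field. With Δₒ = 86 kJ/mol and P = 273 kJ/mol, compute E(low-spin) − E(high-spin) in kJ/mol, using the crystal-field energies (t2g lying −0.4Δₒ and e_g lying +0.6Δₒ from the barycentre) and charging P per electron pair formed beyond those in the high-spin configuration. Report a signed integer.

374

In the high-spin limit (t2g^3 e_g^2) the orbital term is 0.0Δₒ = 0 kJ/mol, with no excess pairing.
Low-spin t2g^5 e_g^0 gives -2.0Δₒ = -172 kJ/mol, but forming 2 extra pairs costs 2P = 546 kJ/mol, so E(LS) = -172 + 546 = 374 kJ/mol.
Thus E(LS) − E(HS) = 374 kJ/mol.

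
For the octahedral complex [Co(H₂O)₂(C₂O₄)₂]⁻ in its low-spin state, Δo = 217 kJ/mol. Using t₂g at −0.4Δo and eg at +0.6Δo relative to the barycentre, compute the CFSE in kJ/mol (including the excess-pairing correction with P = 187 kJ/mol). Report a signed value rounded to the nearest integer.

-147

Ligand charges: 2×(+0) from H₂O and 2×(-2) from C₂O₄²⁻ sum to -4; with overall charge -1, Co is +3.
Co³⁺: group 9, so d-count = 9 − 3 = 6.
The d⁶ electrons fill as t₂g⁶ eg⁰.
CFSE(orbital) = 6×(-0.4Δo) + 0×(0.6Δo) = -2.4Δo; with Δo = 217 kJ/mol that is -521 kJ/mol.
Pairing penalty: 3 pairs vs 1 in the high-spin reference → 2 extra × P = 374 kJ/mol.
Combining: -521 + 374 = -147 kJ/mol.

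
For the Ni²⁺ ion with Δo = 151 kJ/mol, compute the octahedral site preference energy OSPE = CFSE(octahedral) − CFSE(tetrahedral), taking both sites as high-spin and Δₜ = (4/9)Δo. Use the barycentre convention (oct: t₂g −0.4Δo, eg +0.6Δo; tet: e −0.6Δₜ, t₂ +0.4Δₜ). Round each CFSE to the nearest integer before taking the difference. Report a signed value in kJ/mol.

Ni sits in group 10; removing 2 electrons leaves Ni²⁺ with 10 − 2 = 8 d electrons.
Octahedral high-spin t₂g⁶ eg²: CFSE = -1.2 × 151 = -181 kJ/mol.
Tetrahedral e⁴ t₂⁴ gives -0.8Δₜ = -0.8 × (4/9) × 151 = -54 kJ/mol.
OSPE = CFSE(oct) − CFSE(tet) = -181 − (-54) = -127 kJ/mol.

-127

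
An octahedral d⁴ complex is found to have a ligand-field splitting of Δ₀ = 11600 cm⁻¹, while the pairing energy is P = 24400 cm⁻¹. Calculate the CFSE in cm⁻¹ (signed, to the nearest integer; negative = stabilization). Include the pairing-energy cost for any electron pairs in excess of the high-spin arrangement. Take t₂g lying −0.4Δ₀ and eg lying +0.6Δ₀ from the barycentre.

With Δ₀ < P the complex is high-spin.
That gives t₂g³ eg¹.
Orbital CFSE = -0.6Δ₀ = -0.6 × 11600 = -6960 cm⁻¹.
High-spin has no excess pairs, so no pairing correction applies.

-6960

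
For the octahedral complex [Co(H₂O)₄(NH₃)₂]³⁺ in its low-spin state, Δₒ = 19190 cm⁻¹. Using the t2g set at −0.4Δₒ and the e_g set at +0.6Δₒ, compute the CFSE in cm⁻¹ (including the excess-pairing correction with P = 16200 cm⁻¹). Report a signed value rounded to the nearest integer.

Ligand charges: 4×(+0) from H₂O and 2×(+0) from NH₃ sum to +0; with overall charge +3, Co is +3.
Co³⁺: group 9, so d-count = 9 − 3 = 6.
The d⁶ electrons fill as t2g^6 e_g^0.
CFSE(orbital) = 6×(-0.4Δₒ) + 0×(0.6Δₒ) = -2.4Δₒ; with Δₒ = 19190 cm⁻¹ that is -46056 cm⁻¹.
Relative to high-spin t2g^4 e_g^2 (1 paired), the low-spin configuration has 2 additional pairs, contributing +2 × 16200 = +32400 cm⁻¹.
Overall CFSE = -46056 + 32400 = -13656 cm⁻¹.

-13656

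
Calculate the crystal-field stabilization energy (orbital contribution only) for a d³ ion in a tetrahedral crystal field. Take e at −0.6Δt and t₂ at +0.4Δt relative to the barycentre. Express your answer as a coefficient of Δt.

With tetrahedral geometry the complex is necessarily high-spin.
Configuration: e² t₂¹.
CFSE = 2(-0.6Δt) + 1(0.4Δt) = -1.2Δt + 0.4Δt = -0.8Δt.

-0.8 Δt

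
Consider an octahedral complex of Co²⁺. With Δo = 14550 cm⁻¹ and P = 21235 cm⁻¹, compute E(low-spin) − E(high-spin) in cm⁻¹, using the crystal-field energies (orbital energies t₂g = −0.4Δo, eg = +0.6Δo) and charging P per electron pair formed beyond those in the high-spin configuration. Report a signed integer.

6685

Co is in group 9, so Co²⁺ is d⁷ (9 − 2 = 7).
High-spin d⁷ fills as t₂g⁵ eg² with CFSE 5(−0.4) + 2(+0.6) = -0.8Δo = -11640 cm⁻¹.
Low-spin: t₂g⁶ eg¹, orbital CFSE = -1.8Δo = -26190 cm⁻¹; plus 1 excess pair × P = +21235 cm⁻¹; total -4955 cm⁻¹.
E(LS) − E(HS) = -4955 − (-11640) = 6685 cm⁻¹.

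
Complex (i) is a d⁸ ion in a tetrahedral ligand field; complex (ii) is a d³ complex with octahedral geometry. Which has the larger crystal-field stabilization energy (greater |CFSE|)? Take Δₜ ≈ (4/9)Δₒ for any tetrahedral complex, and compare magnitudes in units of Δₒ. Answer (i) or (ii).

(ii)

(i): With tetrahedral geometry the complex is necessarily high-spin; e^4 t2^4, CFSE = -0.8Δₜ ≈ -0.36Δₒ.
(ii): For octahedral d³ the high- and low-spin configurations coincide; t₂g³ eg⁰, CFSE = -1.2Δₒ.
So (ii) has the larger |CFSE|.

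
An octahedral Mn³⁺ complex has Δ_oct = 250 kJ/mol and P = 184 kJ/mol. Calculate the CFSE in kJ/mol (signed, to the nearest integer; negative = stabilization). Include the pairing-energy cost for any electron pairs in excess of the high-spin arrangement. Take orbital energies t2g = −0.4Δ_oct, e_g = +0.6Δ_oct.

-216

Group 7 minus oxidation state +3 gives a d⁴ configuration for Mn³⁺.
With Δ_oct > P the complex is low-spin.
That gives t2g^4 e_g^0.
Orbital CFSE = -1.6Δ_oct = -1.6 × 250 = -400 kJ/mol.
Excess pairs vs high-spin: 1 − 0 = 1; pairing cost = +184 kJ/mol.
Net CFSE = -400 + 184 = -216 kJ/mol.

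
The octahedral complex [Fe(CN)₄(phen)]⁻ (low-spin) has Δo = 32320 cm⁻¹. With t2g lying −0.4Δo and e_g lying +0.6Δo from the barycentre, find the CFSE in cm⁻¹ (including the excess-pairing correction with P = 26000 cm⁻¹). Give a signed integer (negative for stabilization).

-12640

Ligand charges: 4×(-1) from CN⁻ and 1×(+0) from phen sum to -4; with overall charge -1, Fe is +3.
Fe³⁺: group 8, so d-count = 8 − 3 = 5.
The d⁵ electrons fill as t2g^5 e_g^0.
CFSE(orbital) = 5×(-0.4Δo) + 0×(0.6Δo) = -2.0Δo; with Δo = 32320 cm⁻¹ that is -64640 cm⁻¹.
Pairing penalty: 2 pairs vs 0 in the high-spin reference → 2 extra × P = 52000 cm⁻¹.
Net CFSE = -64640 + 52000 = -12640 cm⁻¹.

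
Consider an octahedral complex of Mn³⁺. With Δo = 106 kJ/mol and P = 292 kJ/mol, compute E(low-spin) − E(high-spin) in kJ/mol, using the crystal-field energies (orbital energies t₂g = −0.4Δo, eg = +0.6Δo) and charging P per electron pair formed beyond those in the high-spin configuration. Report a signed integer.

186

Group 7 minus oxidation state +3 gives a d⁴ configuration for Mn³⁺.
High-spin d⁴ fills as t₂g³ eg¹ with CFSE 3(−0.4) + 1(+0.6) = -0.6Δo = -64 kJ/mol.
Low-spin t₂g⁴ eg⁰ gives -1.6Δo = -170 kJ/mol, but forming 1 extra pair costs 1P = 292 kJ/mol, so E(LS) = -170 + 292 = 122 kJ/mol.
The difference is 122 − (-64) = 186 kJ/mol, so high-spin lies lower.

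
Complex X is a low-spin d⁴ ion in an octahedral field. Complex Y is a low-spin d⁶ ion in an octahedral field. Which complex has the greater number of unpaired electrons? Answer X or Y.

X: t2g^4 e_g^0 → 2 unpaired.
Y: t₂g⁶ eg⁰ → 0 unpaired.
So X has more unpaired electrons.

X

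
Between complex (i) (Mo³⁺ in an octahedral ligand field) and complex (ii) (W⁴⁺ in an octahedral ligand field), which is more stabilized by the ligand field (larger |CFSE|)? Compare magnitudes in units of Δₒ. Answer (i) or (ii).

(i)

(i): Mo is in group 6, so Mo³⁺ is d³ (6 − 3 = 3); t2g^3 e_g^0, CFSE = -1.2Δₒ.
(ii): Group 6 minus oxidation state +4 gives a d² configuration for W⁴⁺; t2g^2 e_g^0, CFSE = -0.8Δₒ.
So (i) has the larger |CFSE|.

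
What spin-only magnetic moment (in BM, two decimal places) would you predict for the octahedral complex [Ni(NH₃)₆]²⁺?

NH₃ is neutral, so the +2 overall charge sits on Ni: oxidation state +2.
Ni²⁺: group 10, so d-count = 10 − 2 = 8.
For octahedral d⁸ the high- and low-spin configurations coincide.
Configuration: t₂g⁶ eg² → 2 unpaired electrons.
μ(spin-only) = √[2(2+2)] = √8 ≈ 2.83 BM.

2.83 BM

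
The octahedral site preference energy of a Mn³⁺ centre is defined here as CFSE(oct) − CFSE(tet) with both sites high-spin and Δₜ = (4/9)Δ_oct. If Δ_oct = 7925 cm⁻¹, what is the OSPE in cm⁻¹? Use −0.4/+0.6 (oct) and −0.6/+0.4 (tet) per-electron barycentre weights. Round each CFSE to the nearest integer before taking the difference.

-3346

Mn sits in group 7; removing 3 electrons leaves Mn³⁺ with 7 − 3 = 4 d electrons.
Octahedral (high-spin): t₂g³ eg¹, CFSE = 3(−0.4) + 1(+0.6) = -0.6Δ_oct = -0.6 × 7925 = -4755 cm⁻¹.
Tetrahedral e² t₂² gives -0.4Δₜ = -0.4 × (4/9) × 7925 = -1409 cm⁻¹.
OSPE = -4755 − (-1409) = -3346 cm⁻¹.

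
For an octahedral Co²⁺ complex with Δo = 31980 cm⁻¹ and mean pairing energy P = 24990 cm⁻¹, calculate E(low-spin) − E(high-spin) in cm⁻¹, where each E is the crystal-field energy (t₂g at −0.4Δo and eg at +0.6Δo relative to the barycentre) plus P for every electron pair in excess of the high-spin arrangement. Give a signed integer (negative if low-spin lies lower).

-6990

Co is in group 9, so Co²⁺ is d⁷ (9 − 2 = 7).
High-spin: t₂g⁵ eg², CFSE = -0.8Δo = -25584 cm⁻¹.
For low-spin the configuration is t₂g⁶ eg¹: orbital energy -1.8 × 31980 = -57564 cm⁻¹, and 1 additional pair relative to high-spin adds 24990 cm⁻¹, giving -32574 cm⁻¹.
The difference is -32574 − (-25584) = -6990 cm⁻¹, so low-spin lies lower.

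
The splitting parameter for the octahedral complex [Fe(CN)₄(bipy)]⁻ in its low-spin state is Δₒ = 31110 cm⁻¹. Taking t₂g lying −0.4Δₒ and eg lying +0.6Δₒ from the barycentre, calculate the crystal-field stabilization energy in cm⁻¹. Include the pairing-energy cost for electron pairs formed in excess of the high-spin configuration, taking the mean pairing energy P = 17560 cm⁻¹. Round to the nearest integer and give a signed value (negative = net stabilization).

-27100

Ligand charges: 4×(-1) from CN⁻ and 1×(+0) from bipy sum to -4; with overall charge -1, Fe is +3.
Group 8 minus oxidation state +3 gives a d⁵ configuration for Fe³⁺.
The d⁵ electrons fill as t₂g⁵ eg⁰.
Orbital CFSE = 5(-0.4) + 0(0.6) = -2.0Δₒ = -2.0 × 31110 = -62220 cm⁻¹.
High-spin d⁵ would be t₂g³ eg² with 0 pairs; low-spin has 2, so 2 excess pairs cost +2P = +35120 cm⁻¹.
Net CFSE = -62220 + 35120 = -27100 cm⁻¹.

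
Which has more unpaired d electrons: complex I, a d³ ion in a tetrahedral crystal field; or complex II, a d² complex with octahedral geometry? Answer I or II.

I: Tetrahedral fields are weak (Δₜ ≈ 4/9 Δₒ), so electrons fill high-spin; e² t₂¹ → 3 unpaired.
II: t₂g² eg⁰ → 2 unpaired.
So I has more unpaired electrons.

I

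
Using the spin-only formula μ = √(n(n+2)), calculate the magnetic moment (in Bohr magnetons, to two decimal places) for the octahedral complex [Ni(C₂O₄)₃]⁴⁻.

2.83 Bohr magnetons

Each C₂O₄²⁻ contributes -2; 3 × (-2) = -6. With overall charge -4, Ni is in the +2 oxidation state.
Ni is in group 10, so Ni²⁺ is d⁸ (10 − 2 = 8).
For octahedral d⁸ the high- and low-spin configurations coincide.
Configuration: t₂g⁶ eg² → 2 unpaired electrons.
μ(spin-only) = √[2(2+2)] = √8 ≈ 2.83 Bohr magnetons.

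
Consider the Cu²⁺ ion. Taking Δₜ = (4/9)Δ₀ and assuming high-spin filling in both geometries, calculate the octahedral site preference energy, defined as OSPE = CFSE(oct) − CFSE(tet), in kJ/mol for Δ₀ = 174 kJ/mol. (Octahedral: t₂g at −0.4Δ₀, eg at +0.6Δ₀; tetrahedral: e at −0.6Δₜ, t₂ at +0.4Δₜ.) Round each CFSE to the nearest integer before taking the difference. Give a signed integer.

Cu sits in group 11; removing 2 electrons leaves Cu²⁺ with 11 − 2 = 9 d electrons.
In an octahedral site d⁹ (HS) is t2g^6 e_g^3, giving CFSE(oct) = -0.6Δ₀ = -104 kJ/mol.
In a tetrahedral site the filling is e^4 t2^5: CFSE(tet) = -0.4Δₜ = -0.4 × (4/9)(174) = -31 kJ/mol.
OSPE = -104 − (-31) = -73 kJ/mol.

-73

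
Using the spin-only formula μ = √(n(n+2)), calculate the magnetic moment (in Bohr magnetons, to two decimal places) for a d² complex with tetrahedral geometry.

Tetrahedral fields are weak (Δₜ ≈ 4/9 Δₒ), so electrons fill high-spin.
Configuration: e² t₂⁰ → 2 unpaired electrons.
μ(spin-only) = √[2(2+2)] = √8 ≈ 2.83 Bohr magnetons.

2.83 Bohr magnetons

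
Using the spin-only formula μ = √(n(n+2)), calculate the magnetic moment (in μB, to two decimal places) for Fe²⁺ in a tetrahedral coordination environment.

Group 8 minus oxidation state +2 gives a d⁶ configuration for Fe²⁺.
With tetrahedral geometry the complex is necessarily high-spin.
Configuration: e³ t₂³ → 4 unpaired electrons.
μ(spin-only) = √[4(4+2)] = √24 ≈ 4.90 μB.

4.90 μB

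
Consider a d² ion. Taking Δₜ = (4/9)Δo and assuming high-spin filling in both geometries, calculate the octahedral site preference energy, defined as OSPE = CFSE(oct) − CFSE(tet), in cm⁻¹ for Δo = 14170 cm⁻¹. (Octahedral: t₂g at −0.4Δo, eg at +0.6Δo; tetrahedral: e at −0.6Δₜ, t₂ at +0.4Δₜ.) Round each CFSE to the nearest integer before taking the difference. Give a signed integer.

In an octahedral site d² (HS) is t₂g² eg⁰, giving CFSE(oct) = -0.8Δo = -11336 cm⁻¹.
In a tetrahedral site the filling is e² t₂⁰: CFSE(tet) = -1.2Δₜ = -1.2 × (4/9)(14170) = -7557 cm⁻¹.
Subtracting, OSPE = -11336 − (-7557) = -3779 cm⁻¹.

-3779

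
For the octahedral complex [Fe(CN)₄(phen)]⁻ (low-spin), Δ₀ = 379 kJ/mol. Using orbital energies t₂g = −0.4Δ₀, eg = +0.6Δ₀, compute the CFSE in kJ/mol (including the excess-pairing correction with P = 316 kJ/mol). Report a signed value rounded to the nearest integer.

-126

Ligand charges: 4×(-1) from CN⁻ and 1×(+0) from phen sum to -4; with overall charge -1, Fe is +3.
Fe is in group 8, so Fe³⁺ is d⁵ (8 − 3 = 5).
The d⁵ electrons fill as t₂g⁵ eg⁰.
CFSE(orbital) = 5×(-0.4Δ₀) + 0×(0.6Δ₀) = -2.0Δ₀; with Δ₀ = 379 kJ/mol that is -758 kJ/mol.
Relative to high-spin t₂g³ eg² (0 paired), the low-spin configuration has 2 additional pairs, contributing +2 × 316 = +632 kJ/mol.
Overall CFSE = -758 + 632 = -126 kJ/mol.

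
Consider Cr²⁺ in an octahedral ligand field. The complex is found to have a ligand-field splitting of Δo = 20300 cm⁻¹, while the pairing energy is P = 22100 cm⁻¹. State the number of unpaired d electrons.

Cr²⁺: group 6, so d-count = 6 − 2 = 4.
With Δo < P the complex is high-spin.
Configuration: t2g^3 e_g^1.
Unpaired electrons: 4.

4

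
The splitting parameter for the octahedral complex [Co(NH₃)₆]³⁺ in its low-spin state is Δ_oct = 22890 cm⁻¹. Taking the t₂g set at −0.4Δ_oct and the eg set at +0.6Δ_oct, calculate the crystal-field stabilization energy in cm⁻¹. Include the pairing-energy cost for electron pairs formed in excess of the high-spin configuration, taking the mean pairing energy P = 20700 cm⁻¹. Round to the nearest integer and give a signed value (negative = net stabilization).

NH₃ is neutral, so the +3 overall charge sits on Co: oxidation state +3.
Co³⁺: group 9, so d-count = 9 − 3 = 6.
The d⁶ electrons fill as t₂g⁶ eg⁰.
CFSE(orbital) = 6×(-0.4Δ_oct) + 0×(0.6Δ_oct) = -2.4Δ_oct; with Δ_oct = 22890 cm⁻¹ that is -54936 cm⁻¹.
Pairing penalty: 3 pairs vs 1 in the high-spin reference → 2 extra × P = 41400 cm⁻¹.
Combining: -54936 + 41400 = -13536 cm⁻¹.

-13536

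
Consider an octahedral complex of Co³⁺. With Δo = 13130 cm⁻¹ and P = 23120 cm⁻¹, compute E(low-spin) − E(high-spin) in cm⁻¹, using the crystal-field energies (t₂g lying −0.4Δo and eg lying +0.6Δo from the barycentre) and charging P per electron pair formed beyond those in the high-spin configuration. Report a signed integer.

Co sits in group 9; removing 3 electrons leaves Co³⁺ with 9 − 3 = 6 d electrons.
High-spin d⁶ fills as t₂g⁴ eg² with CFSE 4(−0.4) + 2(+0.6) = -0.4Δo = -5252 cm⁻¹.
For low-spin the configuration is t₂g⁶ eg⁰: orbital energy -2.4 × 13130 = -31512 cm⁻¹, and 2 additional pairs relative to high-spin add 46240 cm⁻¹, giving 14728 cm⁻¹.
E(LS) − E(HS) = 14728 − (-5252) = 19980 cm⁻¹.

19980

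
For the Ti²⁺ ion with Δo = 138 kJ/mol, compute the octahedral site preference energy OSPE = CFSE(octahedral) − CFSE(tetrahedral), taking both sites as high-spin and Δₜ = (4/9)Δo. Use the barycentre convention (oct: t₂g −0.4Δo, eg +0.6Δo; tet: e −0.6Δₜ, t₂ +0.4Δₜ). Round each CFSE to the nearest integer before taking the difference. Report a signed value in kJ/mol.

-36

Group 4 minus oxidation state +2 gives a d² configuration for Ti²⁺.
Octahedral high-spin t2g^2 e_g^0: CFSE = -0.8 × 138 = -110 kJ/mol.
In a tetrahedral site the filling is e^2 t2^0: CFSE(tet) = -1.2Δₜ = -1.2 × (4/9)(138) = -74 kJ/mol.
OSPE = -110 − (-74) = -36 kJ/mol.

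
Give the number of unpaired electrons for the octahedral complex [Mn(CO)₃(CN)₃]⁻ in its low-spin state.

Ligand charges: 3×(+0) from CO and 3×(-1) from CN⁻ sum to -3; with overall charge -1, Mn is +2.
Group 7 minus oxidation state +2 gives a d⁵ configuration for Mn²⁺.
Configuration: t2g^5 e_g^0, giving 1 unpaired electron.

1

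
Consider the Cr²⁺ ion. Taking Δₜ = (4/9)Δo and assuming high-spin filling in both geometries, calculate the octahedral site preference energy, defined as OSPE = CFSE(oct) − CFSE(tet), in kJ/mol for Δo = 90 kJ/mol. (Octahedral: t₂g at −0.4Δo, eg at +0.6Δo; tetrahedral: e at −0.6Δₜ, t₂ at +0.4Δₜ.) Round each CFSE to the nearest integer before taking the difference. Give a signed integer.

-38

Group 6 minus oxidation state +2 gives a d⁴ configuration for Cr²⁺.
In an octahedral site d⁴ (HS) is t₂g³ eg¹, giving CFSE(oct) = -0.6Δo = -54 kJ/mol.
Tetrahedral: e² t₂², CFSE = 2(−0.6) + 2(+0.4) = -0.4Δₜ = -0.4 × (4/9) × 90 = -16 kJ/mol.
OSPE = CFSE(oct) − CFSE(tet) = -54 − (-16) = -38 kJ/mol.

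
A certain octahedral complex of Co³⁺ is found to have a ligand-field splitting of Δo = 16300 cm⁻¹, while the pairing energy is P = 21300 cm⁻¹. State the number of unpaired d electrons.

Co is in group 9, so Co³⁺ is d⁶ (9 − 3 = 6).
With Δo < P the complex is high-spin.
Configuration: t2g^4 e_g^2.
Unpaired electrons: 4.

4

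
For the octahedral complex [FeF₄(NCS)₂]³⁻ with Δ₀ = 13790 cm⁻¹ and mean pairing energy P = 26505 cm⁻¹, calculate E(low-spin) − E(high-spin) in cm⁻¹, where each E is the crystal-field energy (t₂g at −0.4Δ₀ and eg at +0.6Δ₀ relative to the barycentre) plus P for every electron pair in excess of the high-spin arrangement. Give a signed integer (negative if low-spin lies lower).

Ligand charges: 4×(-1) from F⁻ and 2×(-1) from NCS⁻ sum to -6; with overall charge -3, Fe is +3.
Group 8 minus oxidation state +3 gives a d⁵ configuration for Fe³⁺.
High-spin: t₂g³ eg², CFSE = 0.0Δ₀ = 0 cm⁻¹.
For low-spin the configuration is t₂g⁵ eg⁰: orbital energy -2.0 × 13790 = -27580 cm⁻¹, and 2 additional pairs relative to high-spin add 53010 cm⁻¹, giving 25430 cm⁻¹.
Thus E(LS) − E(HS) = 25430 cm⁻¹.

25430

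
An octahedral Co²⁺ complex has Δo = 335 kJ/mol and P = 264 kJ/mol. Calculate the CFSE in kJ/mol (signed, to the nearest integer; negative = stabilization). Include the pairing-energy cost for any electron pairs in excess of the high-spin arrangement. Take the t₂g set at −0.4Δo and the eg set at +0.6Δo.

-339

Co²⁺: group 9, so d-count = 9 − 2 = 7.
Δo > P, so pairing is preferred: the ground state is low-spin.
Configuration: t₂g⁶ eg¹.
Orbital CFSE = -1.8Δo = -1.8 × 335 = -603 kJ/mol.
Excess pairs vs high-spin: 3 − 2 = 1; pairing cost = +264 kJ/mol.
Net CFSE = -603 + 264 = -339 kJ/mol.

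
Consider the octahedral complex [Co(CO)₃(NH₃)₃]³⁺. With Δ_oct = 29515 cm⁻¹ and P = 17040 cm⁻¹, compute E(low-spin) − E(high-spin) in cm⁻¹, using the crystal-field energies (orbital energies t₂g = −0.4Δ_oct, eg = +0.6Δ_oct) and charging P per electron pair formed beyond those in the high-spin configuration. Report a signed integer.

-24950

Ligand charges: 3×(+0) from CO and 3×(+0) from NH₃ sum to +0; with overall charge +3, Co is +3.
Group 9 minus oxidation state +3 gives a d⁶ configuration for Co³⁺.
High-spin d⁶ fills as t₂g⁴ eg² with CFSE 4(−0.4) + 2(+0.6) = -0.4Δ_oct = -11806 cm⁻¹.
Low-spin: t₂g⁶ eg⁰, orbital CFSE = -2.4Δ_oct = -70836 cm⁻¹; plus 2 excess pairs × P = +34080 cm⁻¹; total -36756 cm⁻¹.
Thus E(LS) − E(HS) = -24950 cm⁻¹.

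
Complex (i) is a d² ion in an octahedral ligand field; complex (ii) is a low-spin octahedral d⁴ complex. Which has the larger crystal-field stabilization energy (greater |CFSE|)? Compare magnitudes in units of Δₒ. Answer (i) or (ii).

(i): t₂g² eg⁰, CFSE = -0.8Δₒ.
(ii): t₂g⁴ eg⁰, CFSE = -1.6Δₒ.
So (ii) has the larger |CFSE|.

(ii)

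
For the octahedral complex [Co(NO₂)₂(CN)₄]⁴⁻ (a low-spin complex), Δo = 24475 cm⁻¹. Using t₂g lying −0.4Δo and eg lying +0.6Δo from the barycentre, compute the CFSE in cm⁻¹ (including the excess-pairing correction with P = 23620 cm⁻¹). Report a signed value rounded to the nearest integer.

Ligand charges: 2×(-1) from NO₂⁻ and 4×(-1) from CN⁻ sum to -6; with overall charge -4, Co is +2.
Group 9 minus oxidation state +2 gives a d⁷ configuration for Co²⁺.
The d⁷ electrons fill as t₂g⁶ eg¹.
CFSE(orbital) = 6×(-0.4Δo) + 1×(0.6Δo) = -1.8Δo; with Δo = 24475 cm⁻¹ that is -44055 cm⁻¹.
High-spin d⁷ would be t₂g⁵ eg² with 2 pairs; low-spin has 3, so 1 excess pair costs +1P = +23620 cm⁻¹.
Combining: -44055 + 23620 = -20435 cm⁻¹.

-20435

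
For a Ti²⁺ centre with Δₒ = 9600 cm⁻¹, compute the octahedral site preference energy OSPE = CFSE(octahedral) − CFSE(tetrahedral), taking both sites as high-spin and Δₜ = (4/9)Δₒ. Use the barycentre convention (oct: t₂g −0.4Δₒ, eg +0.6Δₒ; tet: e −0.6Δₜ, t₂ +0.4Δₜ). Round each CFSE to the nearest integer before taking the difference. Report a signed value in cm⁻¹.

Group 4 minus oxidation state +2 gives a d² configuration for Ti²⁺.
In an octahedral site d² (HS) is t₂g² eg⁰, giving CFSE(oct) = -0.8Δₒ = -7680 cm⁻¹.
In a tetrahedral site the filling is e² t₂⁰: CFSE(tet) = -1.2Δₜ = -1.2 × (4/9)(9600) = -5120 cm⁻¹.
OSPE = CFSE(oct) − CFSE(tet) = -7680 − (-5120) = -2560 cm⁻¹.

-2560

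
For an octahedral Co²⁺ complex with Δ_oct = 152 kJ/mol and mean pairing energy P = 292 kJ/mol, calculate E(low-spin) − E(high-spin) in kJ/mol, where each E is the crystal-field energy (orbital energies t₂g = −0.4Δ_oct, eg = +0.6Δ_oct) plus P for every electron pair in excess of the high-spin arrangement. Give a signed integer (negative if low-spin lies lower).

140

Co²⁺: group 9, so d-count = 9 − 2 = 7.
In the high-spin limit (t₂g⁵ eg²) the orbital term is -0.8Δ_oct = -122 kJ/mol, with no excess pairing.
Low-spin: t₂g⁶ eg¹, orbital CFSE = -1.8Δ_oct = -274 kJ/mol; plus 1 excess pair × P = +292 kJ/mol; total 18 kJ/mol.
Thus E(LS) − E(HS) = 140 kJ/mol.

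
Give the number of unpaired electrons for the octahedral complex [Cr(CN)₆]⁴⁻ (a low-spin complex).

Each CN⁻ contributes -1; 6 × (-1) = -6. With overall charge -4, Cr is in the +2 oxidation state.
Group 6 minus oxidation state +2 gives a d⁴ configuration for Cr²⁺.
Configuration: t₂g⁴ eg⁰, giving 2 unpaired electrons.

2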